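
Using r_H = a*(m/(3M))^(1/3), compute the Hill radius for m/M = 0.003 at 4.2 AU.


r_H = a * (m/3M)^(1/3) = 4.2 * (0.003/3)^(1/3) = 0.42

0.42 AU


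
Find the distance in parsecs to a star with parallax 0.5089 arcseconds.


d = 1/p = 1/0.5089 = 1.965

1.965 pc


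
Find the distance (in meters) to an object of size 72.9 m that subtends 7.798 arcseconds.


D = size / theta_rad, theta_rad = 7.798 * pi/(180*3600) = 3.781e-05, D = 1.928e+06

1.928e+06 m


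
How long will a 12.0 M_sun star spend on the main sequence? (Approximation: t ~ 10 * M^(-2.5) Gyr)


t = 10 * M^(-2.5) = 10 * 12.0^(-2.5) = 0.02

0.02 Gyr


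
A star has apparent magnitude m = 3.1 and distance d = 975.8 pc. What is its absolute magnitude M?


M = m - 5*log10(d) + 5 = 3.1 - 5*log10(975.8) + 5 = -6.8468

-6.8468


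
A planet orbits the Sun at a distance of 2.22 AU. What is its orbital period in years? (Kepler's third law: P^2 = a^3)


P = a^(3/2) = 2.22^1.5 = 3.3077

3.3077 years


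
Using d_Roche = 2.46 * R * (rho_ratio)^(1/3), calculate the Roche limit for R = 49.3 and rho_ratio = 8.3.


d_Roche = 2.46 * 49.3 * 8.3^(1/3) = 245.5508

245.5508


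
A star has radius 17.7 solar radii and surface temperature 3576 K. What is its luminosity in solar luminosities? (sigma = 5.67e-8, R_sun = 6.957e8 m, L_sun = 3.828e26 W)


R = 17.7 * 6.957e8 m = 1.231389e+10 m. L = 4*pi*R^2*sigma*T^4 = 4*pi*(1.231389e+10)^2 * 5.67e-8 * 3576^4 = 1.766743503e+28 W. L/L_sun = 1.766743503e+28 / 3.828e26 = 46.1532

46.1532 L_sun


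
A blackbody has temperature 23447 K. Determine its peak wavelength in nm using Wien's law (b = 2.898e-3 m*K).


lam_max = b / T = 2.898e-3 / 23447 = 1.236e-07 m = 123.5979 nm

123.5979 nm


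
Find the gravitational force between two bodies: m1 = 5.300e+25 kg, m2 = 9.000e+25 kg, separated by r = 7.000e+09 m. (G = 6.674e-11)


F = G*m1*m2/r^2 = 6.674e-11 * 5.300e+25 * 9.000e+25 / (7.000e+09)^2 = 6.674e-11 * 4.770e+51 / 4.900e+19 = 6.497e+21

6.497e+21 N


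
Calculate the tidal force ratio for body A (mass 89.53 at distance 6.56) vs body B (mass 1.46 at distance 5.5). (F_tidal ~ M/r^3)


Ratio = (M1/r1^3) / (M2/r2^3) = (89.53/6.56^3) / (1.46/5.5^3) = 36.1403

36.1403


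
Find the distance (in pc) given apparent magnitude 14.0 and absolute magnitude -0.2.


d = 10^((m - M + 5)/5) = 10^((14.0 - -0.2 + 5)/5) = 6918.3097

6918.3097 pc


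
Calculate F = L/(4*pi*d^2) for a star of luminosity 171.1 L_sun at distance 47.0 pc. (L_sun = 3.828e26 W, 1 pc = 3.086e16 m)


F = L / (4*pi*d^2) = 6.550e+28 / (4*pi*(1.450e+18)^2) = 2.478e-09

2.478e-09 W/m^2


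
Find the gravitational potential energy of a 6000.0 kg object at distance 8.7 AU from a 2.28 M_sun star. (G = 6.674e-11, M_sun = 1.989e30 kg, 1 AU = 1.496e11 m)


M = 2.28 * 1.989e30 kg = 4.53492e+30 kg; r = 8.7 AU * 1.496e11 m/AU = 1.30152e+12 m. U = -GM*m/r = -(6.674e-11 * 4.53492e+30 * 6000.0) / 1.30152e+12 = -1.395e+12

-1.395e+12 J


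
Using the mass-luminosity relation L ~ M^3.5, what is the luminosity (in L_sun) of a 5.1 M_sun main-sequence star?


L/L_sun = (M/M_sun)^3.5 = 5.1^3.5 = 299.5681

299.5681 L_sun


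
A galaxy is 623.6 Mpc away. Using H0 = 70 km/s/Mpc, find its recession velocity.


v = H0 * d = 70 * 623.6 = 43652.0

43652.0 km/s


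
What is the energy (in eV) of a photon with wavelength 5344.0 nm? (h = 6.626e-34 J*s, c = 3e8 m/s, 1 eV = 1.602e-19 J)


E = hc/lambda = 6.626e-34 * 3e8 / 5.344e-06 = 3.720e-20 J = 0.2322 eV

0.2322 eV


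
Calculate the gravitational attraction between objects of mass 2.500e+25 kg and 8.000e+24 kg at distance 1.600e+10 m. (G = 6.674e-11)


F = G*m1*m2/r^2 = 6.674e-11 * 2.500e+25 * 8.000e+24 / (1.600e+10)^2 = 6.674e-11 * 2.000e+50 / 2.560e+20 = 5.214e+19

5.214e+19 N


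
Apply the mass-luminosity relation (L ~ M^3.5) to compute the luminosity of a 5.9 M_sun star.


L/L_sun = (M/M_sun)^3.5 = 5.9^3.5 = 498.8639

498.8639 L_sun


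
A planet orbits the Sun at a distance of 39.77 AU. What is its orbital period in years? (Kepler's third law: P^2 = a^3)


P = a^(3/2) = 39.77^1.5 = 250.8034

250.8034 years


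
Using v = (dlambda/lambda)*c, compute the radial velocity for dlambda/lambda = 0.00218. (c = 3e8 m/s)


v = (dlambda/lambda) * c = 0.00218 * 3e8 = 654000.0

654000.0 m/s


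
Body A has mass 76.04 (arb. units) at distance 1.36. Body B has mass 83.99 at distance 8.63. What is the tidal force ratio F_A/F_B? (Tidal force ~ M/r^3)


Ratio = (M1/r1^3) / (M2/r2^3) = (76.04/1.36^3) / (83.99/8.63^3) = 231.3291

231.3291


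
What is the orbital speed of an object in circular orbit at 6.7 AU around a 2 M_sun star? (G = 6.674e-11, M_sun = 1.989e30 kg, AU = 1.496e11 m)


v = sqrt(GM/r) = sqrt(6.674e-11 * 3.978e+30 / 1.002e+12) = 16275.0485

16275.0485 m/s


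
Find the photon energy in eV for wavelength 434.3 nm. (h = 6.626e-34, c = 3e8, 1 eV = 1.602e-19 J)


E = hc/lambda = 6.626e-34 * 3e8 / 4.343e-07 = 4.577e-19 J = 2.8571 eV

2.8571 eV


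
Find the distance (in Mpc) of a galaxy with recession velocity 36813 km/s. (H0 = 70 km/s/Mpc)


d = v / H0 = 36813 / 70 = 525.9

525.9 Mpc


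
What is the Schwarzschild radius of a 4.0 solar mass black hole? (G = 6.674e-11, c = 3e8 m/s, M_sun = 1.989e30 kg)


M = 4.0 * 1.989e30 kg = 7.956e+30 kg. rs = 2GM/c^2 = 2 * 6.674e-11 * 7.956e+30 / (3e8)^2 = 11799.632

11799.632 m


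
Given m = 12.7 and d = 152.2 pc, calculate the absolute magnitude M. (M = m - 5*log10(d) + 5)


M = m - 5*log10(d) + 5 = 12.7 - 5*log10(152.2) + 5 = 6.7879

6.7879


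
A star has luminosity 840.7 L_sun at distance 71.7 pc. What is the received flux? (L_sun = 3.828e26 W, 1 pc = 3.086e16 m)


F = L / (4*pi*d^2) = 3.218e+29 / (4*pi*(2.213e+18)^2) = 5.231e-09

5.231e-09 W/m^2


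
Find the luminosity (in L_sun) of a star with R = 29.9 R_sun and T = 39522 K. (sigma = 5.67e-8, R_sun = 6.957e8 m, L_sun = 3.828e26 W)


R = 29.9 * 6.957e8 m = 2.080143e+10 m. L = 4*pi*R^2*sigma*T^4 = 4*pi*(2.080143e+10)^2 * 5.67e-8 * 39522^4 = 7.522028275e+32 W. L/L_sun = 7.522028275e+32 / 3.828e26 = 1.965e+06

1.965e+06 L_sun


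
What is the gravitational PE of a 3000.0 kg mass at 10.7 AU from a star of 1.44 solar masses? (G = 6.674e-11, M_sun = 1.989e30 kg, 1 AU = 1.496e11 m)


M = 1.44 * 1.989e30 kg = 2.86416e+30 kg; r = 10.7 AU * 1.496e11 m/AU = 1.60072e+12 m. U = -GM*m/r = -(6.674e-11 * 2.86416e+30 * 3000.0) / 1.60072e+12 = -3.583e+11

-3.583e+11 J


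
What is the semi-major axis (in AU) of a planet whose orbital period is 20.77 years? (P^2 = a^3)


a = P^(2/3) = 20.77^(2/3) = 7.556

7.556 AU


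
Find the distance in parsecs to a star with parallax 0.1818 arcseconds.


d = 1/p = 1/0.1818 = 5.5006

5.5006 pc


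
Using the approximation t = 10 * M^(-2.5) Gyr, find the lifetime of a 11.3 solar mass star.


t = 10 * M^(-2.5) = 10 * 11.3^(-2.5) = 0.0233

0.0233 Gyr


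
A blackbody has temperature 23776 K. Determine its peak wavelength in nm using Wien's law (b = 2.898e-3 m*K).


lam_max = b / T = 2.898e-3 / 23776 = 1.219e-07 m = 121.8876 nm

121.8876 nm


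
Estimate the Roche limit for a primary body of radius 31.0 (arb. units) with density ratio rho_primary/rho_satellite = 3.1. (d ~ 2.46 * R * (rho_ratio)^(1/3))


d_Roche = 2.46 * 31.0 * 3.1^(1/3) = 111.1947

111.1947


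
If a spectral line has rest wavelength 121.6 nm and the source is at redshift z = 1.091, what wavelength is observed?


lam_obs = lam_emit * (1 + z) = 121.6 * (1 + 1.091) = 254.2656

254.2656 nm


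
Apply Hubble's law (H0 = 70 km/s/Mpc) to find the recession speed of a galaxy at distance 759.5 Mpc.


v = H0 * d = 70 * 759.5 = 53165.0

53165.0 km/s


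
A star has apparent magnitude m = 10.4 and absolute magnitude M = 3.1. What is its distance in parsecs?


d = 10^((m - M + 5)/5) = 10^((10.4 - 3.1 + 5)/5) = 288.4032

288.4032 pc


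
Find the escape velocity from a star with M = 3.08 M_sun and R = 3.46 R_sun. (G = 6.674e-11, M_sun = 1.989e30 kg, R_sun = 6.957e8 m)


M = 3.08 * 1.989e30 kg = 6.12612e+30 kg; R = 3.46 * 6.957e8 m = 2.407122e+09 m. v_esc = sqrt(2GM/R) = sqrt(2 * 6.674e-11 * 6.12612e+30 / 2.407122e+09) = 582843.2856

582843.2856 m/s


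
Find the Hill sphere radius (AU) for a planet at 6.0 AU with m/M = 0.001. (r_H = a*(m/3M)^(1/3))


r_H = a * (m/3M)^(1/3) = 6.0 * (0.001/3)^(1/3) = 0.416

0.416 AU


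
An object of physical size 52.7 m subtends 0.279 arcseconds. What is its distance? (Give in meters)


D = size / theta_rad, theta_rad = 0.279 * pi/(180*3600) = 1.353e-06, D = 3.896e+07

3.896e+07 m


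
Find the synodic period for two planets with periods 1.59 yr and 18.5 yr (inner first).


1/P_syn = |1/P1 - 1/P2| = |1/1.59 - 1/18.5| => P_syn = 1.7395

1.7395 years


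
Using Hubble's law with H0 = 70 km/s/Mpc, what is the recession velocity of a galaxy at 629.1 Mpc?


v = H0 * d = 70 * 629.1 = 44037.0

44037.0 km/s


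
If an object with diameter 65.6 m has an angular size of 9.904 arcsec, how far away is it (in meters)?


D = size / theta_rad, theta_rad = 9.904 * pi/(180*3600) = 4.802e-05, D = 1.366e+06

1.366e+06 m


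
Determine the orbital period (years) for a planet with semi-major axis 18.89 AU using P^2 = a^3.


P = a^(3/2) = 18.89^1.5 = 82.1009

82.1009 years


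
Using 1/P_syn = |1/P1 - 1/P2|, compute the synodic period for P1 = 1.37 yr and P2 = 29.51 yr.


1/P_syn = |1/P1 - 1/P2| = |1/1.37 - 1/29.51| => P_syn = 1.4367

1.4367 years


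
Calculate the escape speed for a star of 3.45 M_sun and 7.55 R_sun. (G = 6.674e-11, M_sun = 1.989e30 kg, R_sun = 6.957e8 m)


M = 3.45 * 1.989e30 kg = 6.86205e+30 kg; R = 7.55 * 6.957e8 m = 5.252535e+09 m. v_esc = sqrt(2GM/R) = sqrt(2 * 6.674e-11 * 6.86205e+30 / 5.252535e+09) = 417590.4524

417590.4524 m/s


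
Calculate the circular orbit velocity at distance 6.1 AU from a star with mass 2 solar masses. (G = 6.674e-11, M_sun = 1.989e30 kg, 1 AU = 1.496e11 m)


v = sqrt(GM/r) = sqrt(6.674e-11 * 3.978e+30 / 9.126e+11) = 17056.6908

17056.6908 m/s


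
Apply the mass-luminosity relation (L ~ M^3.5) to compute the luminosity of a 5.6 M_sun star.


L/L_sun = (M/M_sun)^3.5 = 5.6^3.5 = 415.5833

415.5833 L_sun


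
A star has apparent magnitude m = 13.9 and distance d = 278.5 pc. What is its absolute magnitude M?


M = m - 5*log10(d) + 5 = 13.9 - 5*log10(278.5) + 5 = 6.6759

6.6759


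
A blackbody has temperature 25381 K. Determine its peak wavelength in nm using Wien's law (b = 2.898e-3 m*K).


lam_max = b / T = 2.898e-3 / 25381 = 1.142e-07 m = 114.1799 nm

114.1799 nm


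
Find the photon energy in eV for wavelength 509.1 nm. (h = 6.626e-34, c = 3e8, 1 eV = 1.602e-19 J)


E = hc/lambda = 6.626e-34 * 3e8 / 5.091e-07 = 3.905e-19 J = 2.4373 eV

2.4373 eV


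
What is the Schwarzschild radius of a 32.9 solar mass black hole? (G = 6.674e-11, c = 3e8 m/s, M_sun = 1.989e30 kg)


M = 32.9 * 1.989e30 kg = 6.54381e+31 kg. rs = 2GM/c^2 = 2 * 6.674e-11 * 6.54381e+31 / (3e8)^2 = 97051.9732

97051.9732 m


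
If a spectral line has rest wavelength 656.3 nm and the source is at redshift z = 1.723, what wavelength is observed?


lam_obs = lam_emit * (1 + z) = 656.3 * (1 + 1.723) = 1787.1049

1787.1049 nm


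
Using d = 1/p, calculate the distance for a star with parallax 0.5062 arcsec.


d = 1/p = 1/0.5062 = 1.9755

1.9755 pc


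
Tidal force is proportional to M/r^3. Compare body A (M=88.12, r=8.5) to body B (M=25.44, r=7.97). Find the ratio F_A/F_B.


Ratio = (M1/r1^3) / (M2/r2^3) = (88.12/8.5^3) / (25.44/7.97^3) = 2.8555

2.8555


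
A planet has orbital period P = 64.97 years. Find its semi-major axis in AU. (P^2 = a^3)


a = P^(2/3) = 64.97^(2/3) = 16.1613

16.1613 AU


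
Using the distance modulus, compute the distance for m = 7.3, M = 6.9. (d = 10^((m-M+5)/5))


d = 10^((m - M + 5)/5) = 10^((7.3 - 6.9 + 5)/5) = 12.0226

12.0226 pc


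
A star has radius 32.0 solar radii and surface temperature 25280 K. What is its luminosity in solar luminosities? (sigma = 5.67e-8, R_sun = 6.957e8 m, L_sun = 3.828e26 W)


R = 32.0 * 6.957e8 m = 2.22624e+10 m. L = 4*pi*R^2*sigma*T^4 = 4*pi*(2.22624e+10)^2 * 5.67e-8 * 25280^4 = 1.442265333e+32 W. L/L_sun = 1.442265333e+32 / 3.828e26 = 376767.3284

376767.3284 L_sun


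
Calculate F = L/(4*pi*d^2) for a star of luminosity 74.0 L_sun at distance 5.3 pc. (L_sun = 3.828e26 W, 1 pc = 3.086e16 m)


F = L / (4*pi*d^2) = 2.833e+28 / (4*pi*(1.636e+17)^2) = 8.427e-08

8.427e-08 W/m^2


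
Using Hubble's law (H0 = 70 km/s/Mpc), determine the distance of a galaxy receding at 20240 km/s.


d = v / H0 = 20240 / 70 = 289.1429

289.1429 Mpc


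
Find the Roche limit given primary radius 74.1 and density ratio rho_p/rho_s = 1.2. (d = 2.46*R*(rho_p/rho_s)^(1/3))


d_Roche = 2.46 * 74.1 * 1.2^(1/3) = 193.7078

193.7078


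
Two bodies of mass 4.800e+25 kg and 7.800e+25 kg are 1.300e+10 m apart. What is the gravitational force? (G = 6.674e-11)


F = G*m1*m2/r^2 = 6.674e-11 * 4.800e+25 * 7.800e+25 / (1.300e+10)^2 = 6.674e-11 * 3.744e+51 / 1.690e+20 = 1.479e+21

1.479e+21 N


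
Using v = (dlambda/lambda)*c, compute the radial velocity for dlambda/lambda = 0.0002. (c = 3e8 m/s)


v = (dlambda/lambda) * c = 0.0002 * 3e8 = 60000.0

60000.0 m/s


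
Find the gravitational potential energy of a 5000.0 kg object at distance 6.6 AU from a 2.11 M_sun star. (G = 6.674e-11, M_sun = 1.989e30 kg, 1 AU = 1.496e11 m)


M = 2.11 * 1.989e30 kg = 4.19679e+30 kg; r = 6.6 AU * 1.496e11 m/AU = 9.8736e+11 m. U = -GM*m/r = -(6.674e-11 * 4.19679e+30 * 5000.0) / 9.8736e+11 = -1.418e+12

-1.418e+12 J


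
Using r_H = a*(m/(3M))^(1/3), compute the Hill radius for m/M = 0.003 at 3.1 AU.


r_H = a * (m/3M)^(1/3) = 3.1 * (0.003/3)^(1/3) = 0.31

0.31 AU


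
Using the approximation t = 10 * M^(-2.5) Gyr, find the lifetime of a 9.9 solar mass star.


t = 10 * M^(-2.5) = 10 * 9.9^(-2.5) = 0.0324

0.0324 Gyr


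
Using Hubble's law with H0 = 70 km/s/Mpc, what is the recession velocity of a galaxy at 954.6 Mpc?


v = H0 * d = 70 * 954.6 = 66822.0

66822.0 km/s


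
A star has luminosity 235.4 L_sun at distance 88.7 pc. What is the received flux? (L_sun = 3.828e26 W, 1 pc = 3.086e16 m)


F = L / (4*pi*d^2) = 9.011e+28 / (4*pi*(2.737e+18)^2) = 9.570e-10

9.570e-10 W/m^2


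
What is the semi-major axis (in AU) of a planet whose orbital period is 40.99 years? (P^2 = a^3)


a = P^(2/3) = 40.99^(2/3) = 11.8883

11.8883 AU


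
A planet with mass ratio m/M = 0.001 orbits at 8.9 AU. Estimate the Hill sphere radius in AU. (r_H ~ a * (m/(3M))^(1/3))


r_H = a * (m/3M)^(1/3) = 8.9 * (0.001/3)^(1/3) = 0.6171

0.6171 AU


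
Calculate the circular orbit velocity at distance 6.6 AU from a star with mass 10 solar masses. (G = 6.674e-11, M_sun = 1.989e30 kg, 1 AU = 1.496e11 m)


v = sqrt(GM/r) = sqrt(6.674e-11 * 1.989e+31 / 9.874e+11) = 36666.7762

36666.7762 m/s


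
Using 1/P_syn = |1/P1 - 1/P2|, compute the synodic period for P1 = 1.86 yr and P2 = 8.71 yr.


1/P_syn = |1/P1 - 1/P2| = |1/1.86 - 1/8.71| => P_syn = 2.3651

2.3651 years


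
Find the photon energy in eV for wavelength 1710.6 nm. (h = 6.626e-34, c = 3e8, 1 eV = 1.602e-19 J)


E = hc/lambda = 6.626e-34 * 3e8 / 1.711e-06 = 1.162e-19 J = 0.7254 eV

0.7254 eV


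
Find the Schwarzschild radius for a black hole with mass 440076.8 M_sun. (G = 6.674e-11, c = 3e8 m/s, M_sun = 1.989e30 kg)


M = 440076.8 * 1.989e30 kg = 8.753127552e+35 kg. rs = 2GM/c^2 = 2 * 6.674e-11 * 8.753127552e+35 / (3e8)^2 = 1.298e+09

1.298e+09 m


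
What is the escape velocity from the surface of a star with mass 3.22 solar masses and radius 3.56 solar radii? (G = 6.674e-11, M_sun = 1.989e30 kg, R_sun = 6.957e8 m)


M = 3.22 * 1.989e30 kg = 6.40458e+30 kg; R = 3.56 * 6.957e8 m = 2.476692e+09 m. v_esc = sqrt(2GM/R) = sqrt(2 * 6.674e-11 * 6.40458e+30 / 2.476692e+09) = 587512.9256

587512.9256 m/s


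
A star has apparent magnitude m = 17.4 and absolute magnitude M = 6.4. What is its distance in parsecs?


d = 10^((m - M + 5)/5) = 10^((17.4 - 6.4 + 5)/5) = 1584.8932

1584.8932 pc


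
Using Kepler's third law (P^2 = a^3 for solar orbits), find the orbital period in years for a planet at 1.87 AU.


P = a^(3/2) = 1.87^1.5 = 2.5572

2.5572 years


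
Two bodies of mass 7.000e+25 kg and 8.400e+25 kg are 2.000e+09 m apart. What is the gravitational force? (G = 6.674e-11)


F = G*m1*m2/r^2 = 6.674e-11 * 7.000e+25 * 8.400e+25 / (2.000e+09)^2 = 6.674e-11 * 5.880e+51 / 4.000e+18 = 9.811e+22

9.811e+22 N


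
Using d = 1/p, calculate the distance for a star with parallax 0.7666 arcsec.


d = 1/p = 1/0.7666 = 1.3045

1.3045 pc


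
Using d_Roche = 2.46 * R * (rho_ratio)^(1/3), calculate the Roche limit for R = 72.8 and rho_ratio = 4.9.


d_Roche = 2.46 * 72.8 * 4.9^(1/3) = 304.1808

304.1808


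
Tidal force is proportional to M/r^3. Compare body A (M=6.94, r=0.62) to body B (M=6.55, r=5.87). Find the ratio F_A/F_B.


Ratio = (M1/r1^3) / (M2/r2^3) = (6.94/0.62^3) / (6.55/5.87^3) = 899.2023

899.2023


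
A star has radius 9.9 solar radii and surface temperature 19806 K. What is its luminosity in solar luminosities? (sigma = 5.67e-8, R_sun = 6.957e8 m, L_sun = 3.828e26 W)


R = 9.9 * 6.957e8 m = 6.88743e+09 m. L = 4*pi*R^2*sigma*T^4 = 4*pi*(6.88743e+09)^2 * 5.67e-8 * 19806^4 = 5.201090584e+30 W. L/L_sun = 5.201090584e+30 / 3.828e26 = 13586.966

13586.966 L_sun


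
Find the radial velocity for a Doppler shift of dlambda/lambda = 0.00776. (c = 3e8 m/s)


v = (dlambda/lambda) * c = 0.00776 * 3e8 = 2.328e+06

2.328e+06 m/s


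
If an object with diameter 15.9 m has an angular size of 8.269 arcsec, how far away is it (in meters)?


D = size / theta_rad, theta_rad = 8.269 * pi/(180*3600) = 4.009e-05, D = 396615.119

396615.119 m


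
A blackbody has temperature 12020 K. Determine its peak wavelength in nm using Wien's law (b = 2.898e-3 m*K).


lam_max = b / T = 2.898e-3 / 12020 = 2.411e-07 m = 241.0982 nm

241.0982 nm


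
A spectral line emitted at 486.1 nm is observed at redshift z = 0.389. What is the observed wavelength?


lam_obs = lam_emit * (1 + z) = 486.1 * (1 + 0.389) = 675.1929

675.1929 nm


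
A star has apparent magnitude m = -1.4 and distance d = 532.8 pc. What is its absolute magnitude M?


M = m - 5*log10(d) + 5 = -1.4 - 5*log10(532.8) + 5 = -10.0328

-10.0328


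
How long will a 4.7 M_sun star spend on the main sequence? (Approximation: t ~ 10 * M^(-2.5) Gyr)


t = 10 * M^(-2.5) = 10 * 4.7^(-2.5) = 0.2088

0.2088 Gyr


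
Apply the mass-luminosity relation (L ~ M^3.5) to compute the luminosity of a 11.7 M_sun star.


L/L_sun = (M/M_sun)^3.5 = 11.7^3.5 = 5478.3593

5478.3593 L_sun


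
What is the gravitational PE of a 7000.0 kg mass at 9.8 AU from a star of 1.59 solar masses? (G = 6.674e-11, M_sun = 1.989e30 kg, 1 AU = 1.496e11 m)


M = 1.59 * 1.989e30 kg = 3.16251e+30 kg; r = 9.8 AU * 1.496e11 m/AU = 1.46608e+12 m. U = -GM*m/r = -(6.674e-11 * 3.16251e+30 * 7000.0) / 1.46608e+12 = -1.008e+12

-1.008e+12 J


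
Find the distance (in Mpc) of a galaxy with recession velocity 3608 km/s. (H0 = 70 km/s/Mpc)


d = v / H0 = 3608 / 70 = 51.5429

51.5429 Mpc


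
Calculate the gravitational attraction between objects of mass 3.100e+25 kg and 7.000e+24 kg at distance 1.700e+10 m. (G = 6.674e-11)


F = G*m1*m2/r^2 = 6.674e-11 * 3.100e+25 * 7.000e+24 / (1.700e+10)^2 = 6.674e-11 * 2.170e+50 / 2.890e+20 = 5.011e+19

5.011e+19 N


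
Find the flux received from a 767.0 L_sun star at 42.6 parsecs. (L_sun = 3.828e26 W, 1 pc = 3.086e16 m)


F = L / (4*pi*d^2) = 2.936e+29 / (4*pi*(1.315e+18)^2) = 1.352e-08

1.352e-08 W/m^2


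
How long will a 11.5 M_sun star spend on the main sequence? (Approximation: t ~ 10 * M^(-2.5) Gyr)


t = 10 * M^(-2.5) = 10 * 11.5^(-2.5) = 0.0223

0.0223 Gyr


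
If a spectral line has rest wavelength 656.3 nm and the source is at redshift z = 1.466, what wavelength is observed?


lam_obs = lam_emit * (1 + z) = 656.3 * (1 + 1.466) = 1618.4358

1618.4358 nm


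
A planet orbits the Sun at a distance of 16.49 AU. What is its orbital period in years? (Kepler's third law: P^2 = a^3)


P = a^(3/2) = 16.49^1.5 = 66.9624

66.9624 years


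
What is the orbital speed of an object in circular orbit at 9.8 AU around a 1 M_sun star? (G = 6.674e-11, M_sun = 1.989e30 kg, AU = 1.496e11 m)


v = sqrt(GM/r) = sqrt(6.674e-11 * 1.989e+30 / 1.466e+12) = 9515.501

9515.501 m/s


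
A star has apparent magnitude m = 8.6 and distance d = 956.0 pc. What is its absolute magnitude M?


M = m - 5*log10(d) + 5 = 8.6 - 5*log10(956.0) + 5 = -1.3023

-1.3023


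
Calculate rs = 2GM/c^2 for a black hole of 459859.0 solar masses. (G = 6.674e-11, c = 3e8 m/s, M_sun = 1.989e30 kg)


M = 459859.0 * 1.989e30 kg = 9.14659551e+35 kg. rs = 2GM/c^2 = 2 * 6.674e-11 * 9.14659551e+35 / (3e8)^2 = 1.357e+09

1.357e+09 m


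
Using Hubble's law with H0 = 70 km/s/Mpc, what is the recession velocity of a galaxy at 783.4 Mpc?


v = H0 * d = 70 * 783.4 = 54838.0

54838.0 km/s


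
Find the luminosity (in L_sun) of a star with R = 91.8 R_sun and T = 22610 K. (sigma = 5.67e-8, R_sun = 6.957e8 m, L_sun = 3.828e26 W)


R = 91.8 * 6.957e8 m = 6.386526e+10 m. L = 4*pi*R^2*sigma*T^4 = 4*pi*(6.386526e+10)^2 * 5.67e-8 * 22610^4 = 7.594943395e+32 W. L/L_sun = 7.594943395e+32 / 3.828e26 = 1.984e+06

1.984e+06 L_sun


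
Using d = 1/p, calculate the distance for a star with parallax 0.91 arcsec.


d = 1/p = 1/0.91 = 1.0989

1.0989 pc


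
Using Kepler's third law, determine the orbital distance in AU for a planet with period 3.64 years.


a = P^(2/3) = 3.64^(2/3) = 2.3663

2.3663 AU


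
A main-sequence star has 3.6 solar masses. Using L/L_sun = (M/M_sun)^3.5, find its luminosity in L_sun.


L/L_sun = (M/M_sun)^3.5 = 3.6^3.5 = 88.5235

88.5235 L_sun


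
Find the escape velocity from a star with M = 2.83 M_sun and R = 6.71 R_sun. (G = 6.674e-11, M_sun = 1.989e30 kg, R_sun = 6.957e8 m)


M = 2.83 * 1.989e30 kg = 5.62887e+30 kg; R = 6.71 * 6.957e8 m = 4.668147e+09 m. v_esc = sqrt(2GM/R) = sqrt(2 * 6.674e-11 * 5.62887e+30 / 4.668147e+09) = 401186.6257

401186.6257 m/s


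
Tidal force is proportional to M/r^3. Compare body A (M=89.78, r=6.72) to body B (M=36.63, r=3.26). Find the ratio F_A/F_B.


Ratio = (M1/r1^3) / (M2/r2^3) = (89.78/6.72^3) / (36.63/3.26^3) = 0.2798

0.2798


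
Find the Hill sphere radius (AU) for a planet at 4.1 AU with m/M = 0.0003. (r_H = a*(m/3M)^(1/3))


r_H = a * (m/3M)^(1/3) = 4.1 * (0.0003/3)^(1/3) = 0.1903

0.1903 AU


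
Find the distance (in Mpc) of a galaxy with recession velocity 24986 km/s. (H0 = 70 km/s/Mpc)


d = v / H0 = 24986 / 70 = 356.9429

356.9429 Mpc


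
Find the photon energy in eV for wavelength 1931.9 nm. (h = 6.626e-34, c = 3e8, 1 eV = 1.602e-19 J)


E = hc/lambda = 6.626e-34 * 3e8 / 1.932e-06 = 1.029e-19 J = 0.6423 eV

0.6423 eV


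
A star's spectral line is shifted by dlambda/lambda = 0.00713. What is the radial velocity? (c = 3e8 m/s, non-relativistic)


v = (dlambda/lambda) * c = 0.00713 * 3e8 = 2.139e+06

2.139e+06 m/s


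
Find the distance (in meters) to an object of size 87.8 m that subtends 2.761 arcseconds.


D = size / theta_rad, theta_rad = 2.761 * pi/(180*3600) = 1.339e-05, D = 6.559e+06

6.559e+06 m


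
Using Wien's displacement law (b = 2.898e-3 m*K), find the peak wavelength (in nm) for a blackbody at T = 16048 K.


lam_max = b / T = 2.898e-3 / 16048 = 1.806e-07 m = 180.5833 nm

180.5833 nm


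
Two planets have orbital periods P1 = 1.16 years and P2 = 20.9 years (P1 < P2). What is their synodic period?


1/P_syn = |1/P1 - 1/P2| = |1/1.16 - 1/20.9| => P_syn = 1.2282

1.2282 years


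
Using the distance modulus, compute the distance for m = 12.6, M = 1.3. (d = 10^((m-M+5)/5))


d = 10^((m - M + 5)/5) = 10^((12.6 - 1.3 + 5)/5) = 1819.7009

1819.7009 pc


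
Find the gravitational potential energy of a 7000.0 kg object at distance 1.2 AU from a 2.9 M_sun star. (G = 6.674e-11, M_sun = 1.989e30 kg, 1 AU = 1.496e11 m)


M = 2.9 * 1.989e30 kg = 5.7681e+30 kg; r = 1.2 AU * 1.496e11 m/AU = 1.7952e+11 m. U = -GM*m/r = -(6.674e-11 * 5.7681e+30 * 7000.0) / 1.7952e+11 = -1.501e+13

-1.501e+13 J


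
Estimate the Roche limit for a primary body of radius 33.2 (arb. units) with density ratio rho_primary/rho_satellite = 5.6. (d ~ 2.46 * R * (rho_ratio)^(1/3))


d_Roche = 2.46 * 33.2 * 5.6^(1/3) = 145.0338

145.0338


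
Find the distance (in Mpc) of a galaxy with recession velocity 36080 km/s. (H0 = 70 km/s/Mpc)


d = v / H0 = 36080 / 70 = 515.4286

515.4286 Mpc


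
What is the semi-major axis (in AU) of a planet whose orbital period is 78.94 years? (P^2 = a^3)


a = P^(2/3) = 78.94^(2/3) = 18.402

18.402 AU


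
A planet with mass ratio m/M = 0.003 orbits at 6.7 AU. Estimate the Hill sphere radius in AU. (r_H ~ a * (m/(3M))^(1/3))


r_H = a * (m/3M)^(1/3) = 6.7 * (0.003/3)^(1/3) = 0.67

0.67 AU


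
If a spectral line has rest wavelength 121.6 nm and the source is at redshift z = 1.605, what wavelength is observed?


lam_obs = lam_emit * (1 + z) = 121.6 * (1 + 1.605) = 316.768

316.768 nm


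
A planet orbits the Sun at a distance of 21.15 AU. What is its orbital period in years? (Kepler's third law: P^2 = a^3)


P = a^(3/2) = 21.15^1.5 = 97.267

97.267 years


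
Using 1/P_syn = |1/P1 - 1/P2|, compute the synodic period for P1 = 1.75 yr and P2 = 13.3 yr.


1/P_syn = |1/P1 - 1/P2| = |1/1.75 - 1/13.3| => P_syn = 2.0152

2.0152 years


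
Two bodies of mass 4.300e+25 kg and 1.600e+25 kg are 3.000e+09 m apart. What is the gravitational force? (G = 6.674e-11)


F = G*m1*m2/r^2 = 6.674e-11 * 4.300e+25 * 1.600e+25 / (3.000e+09)^2 = 6.674e-11 * 6.880e+50 / 9.000e+18 = 5.102e+21

5.102e+21 N


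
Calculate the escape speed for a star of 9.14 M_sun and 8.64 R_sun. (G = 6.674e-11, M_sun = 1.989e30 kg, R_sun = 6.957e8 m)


M = 9.14 * 1.989e30 kg = 1.817946e+31 kg; R = 8.64 * 6.957e8 m = 6.010848e+09 m. v_esc = sqrt(2GM/R) = sqrt(2 * 6.674e-11 * 1.817946e+31 / 6.010848e+09) = 635375.8673

635375.8673 m/s


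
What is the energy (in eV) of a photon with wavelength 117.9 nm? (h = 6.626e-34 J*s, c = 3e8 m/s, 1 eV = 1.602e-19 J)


E = hc/lambda = 6.626e-34 * 3e8 / 1.179e-07 = 1.686e-18 J = 10.5244 eV

10.5244 eV


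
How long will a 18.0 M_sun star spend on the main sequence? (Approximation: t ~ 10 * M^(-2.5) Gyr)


t = 10 * M^(-2.5) = 10 * 18.0^(-2.5) = 0.0073

0.0073 Gyr


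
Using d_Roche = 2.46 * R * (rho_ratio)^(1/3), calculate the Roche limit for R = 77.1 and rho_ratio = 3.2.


d_Roche = 2.46 * 77.1 * 3.2^(1/3) = 279.4942

279.4942


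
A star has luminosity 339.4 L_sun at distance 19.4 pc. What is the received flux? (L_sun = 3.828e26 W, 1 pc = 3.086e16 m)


F = L / (4*pi*d^2) = 1.299e+29 / (4*pi*(5.987e+17)^2) = 2.885e-08

2.885e-08 W/m^2


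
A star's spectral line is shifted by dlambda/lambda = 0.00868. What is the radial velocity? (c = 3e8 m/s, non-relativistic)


v = (dlambda/lambda) * c = 0.00868 * 3e8 = 2.604e+06

2.604e+06 m/s


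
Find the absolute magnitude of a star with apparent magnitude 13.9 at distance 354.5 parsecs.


M = m - 5*log10(d) + 5 = 13.9 - 5*log10(354.5) + 5 = 6.1519

6.1519


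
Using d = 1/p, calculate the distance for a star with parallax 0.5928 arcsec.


d = 1/p = 1/0.5928 = 1.6869

1.6869 pc


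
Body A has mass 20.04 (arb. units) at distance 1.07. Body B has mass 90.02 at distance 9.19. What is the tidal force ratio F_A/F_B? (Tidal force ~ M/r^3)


Ratio = (M1/r1^3) / (M2/r2^3) = (20.04/1.07^3) / (90.02/9.19^3) = 141.0438

141.0438


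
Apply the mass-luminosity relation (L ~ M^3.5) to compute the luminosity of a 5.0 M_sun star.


L/L_sun = (M/M_sun)^3.5 = 5.0^3.5 = 279.5085

279.5085 L_sun


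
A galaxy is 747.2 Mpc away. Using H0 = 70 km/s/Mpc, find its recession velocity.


v = H0 * d = 70 * 747.2 = 52304.0

52304.0 km/s


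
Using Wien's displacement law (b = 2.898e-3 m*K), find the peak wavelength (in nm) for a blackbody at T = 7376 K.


lam_max = b / T = 2.898e-3 / 7376 = 3.929e-07 m = 392.8959 nm

392.8959 nm


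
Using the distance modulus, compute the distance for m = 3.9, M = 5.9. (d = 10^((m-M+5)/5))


d = 10^((m - M + 5)/5) = 10^((3.9 - 5.9 + 5)/5) = 3.9811

3.9811 pc


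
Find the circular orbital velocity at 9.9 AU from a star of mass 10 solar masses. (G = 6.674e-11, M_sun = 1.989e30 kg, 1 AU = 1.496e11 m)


v = sqrt(GM/r) = sqrt(6.674e-11 * 1.989e+31 / 1.481e+12) = 29938.2974

29938.2974 m/s


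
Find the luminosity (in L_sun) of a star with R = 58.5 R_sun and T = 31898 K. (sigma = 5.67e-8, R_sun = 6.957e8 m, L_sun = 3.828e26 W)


R = 58.5 * 6.957e8 m = 4.069845e+10 m. L = 4*pi*R^2*sigma*T^4 = 4*pi*(4.069845e+10)^2 * 5.67e-8 * 31898^4 = 1.221806628e+33 W. L/L_sun = 1.221806628e+33 / 3.828e26 = 3.192e+06

3.192e+06 L_sun


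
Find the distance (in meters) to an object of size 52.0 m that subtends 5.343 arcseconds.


D = size / theta_rad, theta_rad = 5.343 * pi/(180*3600) = 2.590e-05, D = 2.007e+06

2.007e+06 m


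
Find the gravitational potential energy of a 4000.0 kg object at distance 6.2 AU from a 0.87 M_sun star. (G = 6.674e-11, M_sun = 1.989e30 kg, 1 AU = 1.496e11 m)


M = 0.87 * 1.989e30 kg = 1.73043e+30 kg; r = 6.2 AU * 1.496e11 m/AU = 9.2752e+11 m. U = -GM*m/r = -(6.674e-11 * 1.73043e+30 * 4000.0) / 9.2752e+11 = -4.981e+11

-4.981e+11 J


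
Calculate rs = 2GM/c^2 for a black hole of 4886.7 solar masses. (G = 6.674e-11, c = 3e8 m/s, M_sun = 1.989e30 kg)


M = 4886.7 * 1.989e30 kg = 9.7196463e+33 kg. rs = 2GM/c^2 = 2 * 6.674e-11 * 9.7196463e+33 / (3e8)^2 = 1.442e+07

1.442e+07 m


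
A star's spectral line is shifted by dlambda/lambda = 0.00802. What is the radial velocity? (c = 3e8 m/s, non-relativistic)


v = (dlambda/lambda) * c = 0.00802 * 3e8 = 2.406e+06

2.406e+06 m/s


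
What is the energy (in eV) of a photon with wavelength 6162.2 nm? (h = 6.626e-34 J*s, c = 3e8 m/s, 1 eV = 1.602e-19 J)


E = hc/lambda = 6.626e-34 * 3e8 / 6.162e-06 = 3.226e-20 J = 0.2014 eV

0.2014 eV


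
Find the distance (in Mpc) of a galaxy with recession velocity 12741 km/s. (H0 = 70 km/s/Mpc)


d = v / H0 = 12741 / 70 = 182.0143

182.0143 Mpc


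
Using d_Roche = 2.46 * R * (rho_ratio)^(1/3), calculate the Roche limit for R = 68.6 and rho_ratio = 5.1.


d_Roche = 2.46 * 68.6 * 5.1^(1/3) = 290.4798

290.4798


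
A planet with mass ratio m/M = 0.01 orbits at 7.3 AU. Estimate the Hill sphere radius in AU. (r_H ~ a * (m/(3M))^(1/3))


r_H = a * (m/3M)^(1/3) = 7.3 * (0.01/3)^(1/3) = 1.0905

1.0905 AU


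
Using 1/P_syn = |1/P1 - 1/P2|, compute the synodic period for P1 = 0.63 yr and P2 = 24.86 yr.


1/P_syn = |1/P1 - 1/P2| = |1/0.63 - 1/24.86| => P_syn = 0.6464

0.6464 years


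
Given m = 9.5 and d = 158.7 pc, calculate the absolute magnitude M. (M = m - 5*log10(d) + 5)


M = m - 5*log10(d) + 5 = 9.5 - 5*log10(158.7) + 5 = 3.4971

3.4971


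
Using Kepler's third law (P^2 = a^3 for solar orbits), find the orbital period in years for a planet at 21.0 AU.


P = a^(3/2) = 21.0^1.5 = 96.2341

96.2341 years


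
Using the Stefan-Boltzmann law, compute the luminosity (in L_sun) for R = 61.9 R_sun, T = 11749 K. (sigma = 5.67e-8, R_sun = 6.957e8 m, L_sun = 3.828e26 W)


R = 61.9 * 6.957e8 m = 4.306383e+10 m. L = 4*pi*R^2*sigma*T^4 = 4*pi*(4.306383e+10)^2 * 5.67e-8 * 11749^4 = 2.517803558e+31 W. L/L_sun = 2.517803558e+31 / 3.828e26 = 65773.3427

65773.3427 L_sun


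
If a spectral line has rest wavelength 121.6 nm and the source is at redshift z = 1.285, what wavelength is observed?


lam_obs = lam_emit * (1 + z) = 121.6 * (1 + 1.285) = 277.856

277.856 nm


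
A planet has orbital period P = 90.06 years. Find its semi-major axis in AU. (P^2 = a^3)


a = P^(2/3) = 90.06^(2/3) = 20.0919

20.0919 AU


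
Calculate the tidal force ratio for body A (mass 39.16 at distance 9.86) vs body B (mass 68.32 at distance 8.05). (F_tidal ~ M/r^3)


Ratio = (M1/r1^3) / (M2/r2^3) = (39.16/9.86^3) / (68.32/8.05^3) = 0.3119

0.3119


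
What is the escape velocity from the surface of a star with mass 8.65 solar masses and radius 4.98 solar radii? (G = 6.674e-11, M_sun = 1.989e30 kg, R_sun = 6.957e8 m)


M = 8.65 * 1.989e30 kg = 1.720485e+31 kg; R = 4.98 * 6.957e8 m = 3.464586e+09 m. v_esc = sqrt(2GM/R) = sqrt(2 * 6.674e-11 * 1.720485e+31 / 3.464586e+09) = 814156.4563

814156.4563 m/s


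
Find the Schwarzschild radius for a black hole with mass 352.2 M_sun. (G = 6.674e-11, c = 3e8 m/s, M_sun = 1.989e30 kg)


M = 352.2 * 1.989e30 kg = 7.005258e+32 kg. rs = 2GM/c^2 = 2 * 6.674e-11 * 7.005258e+32 / (3e8)^2 = 1.039e+06

1.039e+06 m


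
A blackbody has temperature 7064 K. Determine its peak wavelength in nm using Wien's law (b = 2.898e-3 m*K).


lam_max = b / T = 2.898e-3 / 7064 = 4.102e-07 m = 410.2492 nm

410.2492 nm


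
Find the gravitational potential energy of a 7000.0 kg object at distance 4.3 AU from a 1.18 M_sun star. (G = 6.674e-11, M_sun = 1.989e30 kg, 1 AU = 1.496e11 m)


M = 1.18 * 1.989e30 kg = 2.34702e+30 kg; r = 4.3 AU * 1.496e11 m/AU = 6.4328e+11 m. U = -GM*m/r = -(6.674e-11 * 2.34702e+30 * 7000.0) / 6.4328e+11 = -1.705e+12

-1.705e+12 J


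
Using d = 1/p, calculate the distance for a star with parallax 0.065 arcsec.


d = 1/p = 1/0.065 = 15.3846

15.3846 pc


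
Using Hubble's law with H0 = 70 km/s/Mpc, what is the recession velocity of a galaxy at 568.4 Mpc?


v = H0 * d = 70 * 568.4 = 39788.0

39788.0 km/s


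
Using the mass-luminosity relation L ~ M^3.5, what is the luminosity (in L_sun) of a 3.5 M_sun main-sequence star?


L/L_sun = (M/M_sun)^3.5 = 3.5^3.5 = 80.2118

80.2118 L_sun


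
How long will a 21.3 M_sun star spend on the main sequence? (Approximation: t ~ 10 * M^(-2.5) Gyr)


t = 10 * M^(-2.5) = 10 * 21.3^(-2.5) = 0.0048

0.0048 Gyr


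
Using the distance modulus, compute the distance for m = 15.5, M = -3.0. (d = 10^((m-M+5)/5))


d = 10^((m - M + 5)/5) = 10^((15.5 - -3.0 + 5)/5) = 50118.7234

50118.7234 pc


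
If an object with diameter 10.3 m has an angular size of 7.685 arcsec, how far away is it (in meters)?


D = size / theta_rad, theta_rad = 7.685 * pi/(180*3600) = 3.726e-05, D = 276451.2042

276451.2042 m


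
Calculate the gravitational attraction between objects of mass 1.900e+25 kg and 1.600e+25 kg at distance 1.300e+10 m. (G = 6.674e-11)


F = G*m1*m2/r^2 = 6.674e-11 * 1.900e+25 * 1.600e+25 / (1.300e+10)^2 = 6.674e-11 * 3.040e+50 / 1.690e+20 = 1.201e+20

1.201e+20 N


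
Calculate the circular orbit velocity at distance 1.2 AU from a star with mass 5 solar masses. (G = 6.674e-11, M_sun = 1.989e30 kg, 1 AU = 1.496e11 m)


v = sqrt(GM/r) = sqrt(6.674e-11 * 9.945e+30 / 1.795e+11) = 60804.9695

60804.9695 m/s


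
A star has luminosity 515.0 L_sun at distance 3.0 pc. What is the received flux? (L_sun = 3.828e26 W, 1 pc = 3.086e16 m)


F = L / (4*pi*d^2) = 1.971e+29 / (4*pi*(9.258e+16)^2) = 1.830e-06

1.830e-06 W/m^2


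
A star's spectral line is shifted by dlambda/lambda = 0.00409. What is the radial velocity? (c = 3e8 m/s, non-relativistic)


v = (dlambda/lambda) * c = 0.00409 * 3e8 = 1.227e+06

1.227e+06 m/s


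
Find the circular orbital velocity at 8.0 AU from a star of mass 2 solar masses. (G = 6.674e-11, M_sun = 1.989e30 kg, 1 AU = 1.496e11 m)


v = sqrt(GM/r) = sqrt(6.674e-11 * 3.978e+30 / 1.197e+12) = 14894.1149

14894.1149 m/s


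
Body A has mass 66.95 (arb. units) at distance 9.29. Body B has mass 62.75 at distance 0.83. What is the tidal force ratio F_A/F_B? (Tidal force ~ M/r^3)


Ratio = (M1/r1^3) / (M2/r2^3) = (66.95/9.29^3) / (62.75/0.83^3) = 7.609e-04

7.609e-04


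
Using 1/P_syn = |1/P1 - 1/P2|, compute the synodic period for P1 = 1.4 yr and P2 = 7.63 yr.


1/P_syn = |1/P1 - 1/P2| = |1/1.4 - 1/7.63| => P_syn = 1.7146

1.7146 years


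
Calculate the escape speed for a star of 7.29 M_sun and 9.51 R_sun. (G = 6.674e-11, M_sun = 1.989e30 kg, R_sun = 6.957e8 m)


M = 7.29 * 1.989e30 kg = 1.449981e+31 kg; R = 9.51 * 6.957e8 m = 6.616107e+09 m. v_esc = sqrt(2GM/R) = sqrt(2 * 6.674e-11 * 1.449981e+31 / 6.616107e+09) = 540863.899

540863.899 m/s


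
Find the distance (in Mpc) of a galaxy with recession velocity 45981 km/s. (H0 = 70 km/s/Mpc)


d = v / H0 = 45981 / 70 = 656.8714

656.8714 Mpc


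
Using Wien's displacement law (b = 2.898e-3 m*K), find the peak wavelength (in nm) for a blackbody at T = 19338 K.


lam_max = b / T = 2.898e-3 / 19338 = 1.499e-07 m = 149.8604 nm

149.8604 nm


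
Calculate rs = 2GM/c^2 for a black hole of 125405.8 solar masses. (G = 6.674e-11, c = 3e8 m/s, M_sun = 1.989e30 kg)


M = 125405.8 * 1.989e30 kg = 2.494321362e+35 kg. rs = 2GM/c^2 = 2 * 6.674e-11 * 2.494321362e+35 / (3e8)^2 = 3.699e+08

3.699e+08 m


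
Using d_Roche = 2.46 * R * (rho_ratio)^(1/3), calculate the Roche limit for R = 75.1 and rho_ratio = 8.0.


d_Roche = 2.46 * 75.1 * 8.0^(1/3) = 369.492

369.492


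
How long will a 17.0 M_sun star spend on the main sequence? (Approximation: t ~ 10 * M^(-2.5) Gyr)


t = 10 * M^(-2.5) = 10 * 17.0^(-2.5) = 0.0084

0.0084 Gyr


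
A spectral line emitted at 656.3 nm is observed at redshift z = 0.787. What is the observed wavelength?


lam_obs = lam_emit * (1 + z) = 656.3 * (1 + 0.787) = 1172.8081

1172.8081 nm


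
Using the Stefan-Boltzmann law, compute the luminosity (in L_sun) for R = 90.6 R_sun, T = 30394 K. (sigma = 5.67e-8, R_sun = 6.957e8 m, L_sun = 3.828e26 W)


R = 90.6 * 6.957e8 m = 6.303042e+10 m. L = 4*pi*R^2*sigma*T^4 = 4*pi*(6.303042e+10)^2 * 5.67e-8 * 30394^4 = 2.415709802e+33 W. L/L_sun = 2.415709802e+33 / 3.828e26 = 6.311e+06

6.311e+06 L_sun


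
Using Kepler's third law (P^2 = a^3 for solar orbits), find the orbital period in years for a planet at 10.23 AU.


P = a^(3/2) = 10.23^1.5 = 32.72

32.72 years


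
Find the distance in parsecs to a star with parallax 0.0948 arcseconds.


d = 1/p = 1/0.0948 = 10.5485

10.5485 pc


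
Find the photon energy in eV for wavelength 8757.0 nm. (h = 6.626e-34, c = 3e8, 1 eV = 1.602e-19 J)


E = hc/lambda = 6.626e-34 * 3e8 / 8.757e-06 = 2.270e-20 J = 0.1417 eV

0.1417 eV


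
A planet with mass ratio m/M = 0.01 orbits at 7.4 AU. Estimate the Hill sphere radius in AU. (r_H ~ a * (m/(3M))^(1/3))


r_H = a * (m/3M)^(1/3) = 7.4 * (0.01/3)^(1/3) = 1.1054

1.1054 AU


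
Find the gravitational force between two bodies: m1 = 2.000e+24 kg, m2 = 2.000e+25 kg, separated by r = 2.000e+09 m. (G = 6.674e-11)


F = G*m1*m2/r^2 = 6.674e-11 * 2.000e+24 * 2.000e+25 / (2.000e+09)^2 = 6.674e-11 * 4.000e+49 / 4.000e+18 = 6.674e+20

6.674e+20 N


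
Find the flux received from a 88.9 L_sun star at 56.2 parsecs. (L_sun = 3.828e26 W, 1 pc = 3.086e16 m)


F = L / (4*pi*d^2) = 3.403e+28 / (4*pi*(1.734e+18)^2) = 9.003e-10

9.003e-10 W/m^2


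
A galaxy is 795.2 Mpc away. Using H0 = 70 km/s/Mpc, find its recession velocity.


v = H0 * d = 70 * 795.2 = 55664.0

55664.0 km/s


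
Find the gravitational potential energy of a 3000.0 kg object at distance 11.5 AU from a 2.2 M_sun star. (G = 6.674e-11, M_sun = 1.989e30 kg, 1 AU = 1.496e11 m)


M = 2.2 * 1.989e30 kg = 4.3758e+30 kg; r = 11.5 AU * 1.496e11 m/AU = 1.7204e+12 m. U = -GM*m/r = -(6.674e-11 * 4.3758e+30 * 3000.0) / 1.7204e+12 = -5.093e+11

-5.093e+11 J


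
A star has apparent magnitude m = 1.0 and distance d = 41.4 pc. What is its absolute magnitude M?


M = m - 5*log10(d) + 5 = 1.0 - 5*log10(41.4) + 5 = -2.085

-2.085
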